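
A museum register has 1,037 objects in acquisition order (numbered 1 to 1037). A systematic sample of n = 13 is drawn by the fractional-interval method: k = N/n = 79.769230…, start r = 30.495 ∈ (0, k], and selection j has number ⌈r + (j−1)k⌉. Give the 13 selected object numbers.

31, 111, 191, 270, 350, 430, 510, 589, 669, 749, 829, 908, 988

j=1: r + 0k = 30.495 → ⌈·⌉ = 31
j=2: r + 1k = 110.264230… → ⌈·⌉ = 111
j=3: r + 2k = 190.033461… → ⌈·⌉ = 191
j=4: r + 3k = 269.802692… → ⌈·⌉ = 270
j=5: r + 4k = 349.571923… → ⌈·⌉ = 350
j=6: r + 5k = 429.341153… → ⌈·⌉ = 430
j=7: r + 6k = 509.110384… → ⌈·⌉ = 510
j=8: r + 7k = 588.879615… → ⌈·⌉ = 589
j=9: r + 8k = 668.648846… → ⌈·⌉ = 669
j=10: r + 9k = 748.418076… → ⌈·⌉ = 749
j=11: r + 10k = 828.187307… → ⌈·⌉ = 829
j=12: r + 11k = 907.956538… → ⌈·⌉ = 908
j=13: r + 12k = 987.725769… → ⌈·⌉ = 988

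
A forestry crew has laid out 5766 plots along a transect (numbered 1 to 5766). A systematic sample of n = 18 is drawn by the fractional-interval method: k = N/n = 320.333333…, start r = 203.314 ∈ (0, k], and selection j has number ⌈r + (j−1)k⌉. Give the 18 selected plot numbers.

204, 524, 844, 1165, 1485, 1805, 2126, 2446, 2766, 3087, 3407, 3727, 4048, 4368, 4688, 5009, 5329, 5649

j=1: r + 0k = 203.314 → ⌈·⌉ = 204
j=2: r + 1k = 523.647333… → ⌈·⌉ = 524
j=3: r + 2k = 843.980666… → ⌈·⌉ = 844
j=4: r + 3k = 1164.314 → ⌈·⌉ = 1165
j=5: r + 4k = 1484.647333… → ⌈·⌉ = 1485
j=6: r + 5k = 1804.980666… → ⌈·⌉ = 1805
j=7: r + 6k = 2125.314 → ⌈·⌉ = 2126
j=8: r + 7k = 2445.647333… → ⌈·⌉ = 2446
j=9: r + 8k = 2765.980666… → ⌈·⌉ = 2766
j=10: r + 9k = 3086.314 → ⌈·⌉ = 3087
j=11: r + 10k = 3406.647333… → ⌈·⌉ = 3407
j=12: r + 11k = 3726.980666… → ⌈·⌉ = 3727
j=13: r + 12k = 4047.314 → ⌈·⌉ = 4048
j=14: r + 13k = 4367.647333… → ⌈·⌉ = 4368
j=15: r + 14k = 4687.980666… → ⌈·⌉ = 4688
j=16: r + 15k = 5008.314 → ⌈·⌉ = 5009
j=17: r + 16k = 5328.647333… → ⌈·⌉ = 5329
j=18: r + 17k = 5648.980666… → ⌈·⌉ = 5649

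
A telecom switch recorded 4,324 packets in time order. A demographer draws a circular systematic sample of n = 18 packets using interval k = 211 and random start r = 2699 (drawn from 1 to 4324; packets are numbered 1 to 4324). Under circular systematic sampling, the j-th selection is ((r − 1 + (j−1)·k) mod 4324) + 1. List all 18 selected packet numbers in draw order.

2699, 2910, 3121, 3332, 3543, 3754, 3965, 4176, 63, 274, 485, 696, 907, 1118, 1329, 1540, 1751, 1962

Selection 1: 2699
Selection 2: 2699 + 211 = 2910
Selection 3: 2910 + 211 = 3121
Selection 4: 3121 + 211 = 3332
Selection 5: 3332 + 211 = 3543
Selection 6: 3543 + 211 = 3754
Selection 7: 3754 + 211 = 3965
Selection 8: 3965 + 211 = 4176
Selection 9: 4176 + 211 = 4387 → 4387 − 4324 = 63
Selection 10: 63 + 211 = 274
Selection 11: 274 + 211 = 485
Selection 12: 485 + 211 = 696
Selection 13: 696 + 211 = 907
Selection 14: 907 + 211 = 1118
Selection 15: 1118 + 211 = 1329
Selection 16: 1329 + 211 = 1540
Selection 17: 1540 + 211 = 1751
Selection 18: 1751 + 211 = 1962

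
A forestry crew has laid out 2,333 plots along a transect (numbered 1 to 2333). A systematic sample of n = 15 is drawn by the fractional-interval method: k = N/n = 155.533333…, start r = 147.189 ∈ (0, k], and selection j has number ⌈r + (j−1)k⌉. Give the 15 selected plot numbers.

j=1: r + 0k = 147.189 → ⌈·⌉ = 148
j=2: r + 1k = 302.722333… → ⌈·⌉ = 303
j=3: r + 2k = 458.255666… → ⌈·⌉ = 459
j=4: r + 3k = 613.789 → ⌈·⌉ = 614
j=5: r + 4k = 769.322333… → ⌈·⌉ = 770
j=6: r + 5k = 924.855666… → ⌈·⌉ = 925
j=7: r + 6k = 1080.389 → ⌈·⌉ = 1081
j=8: r + 7k = 1235.922333… → ⌈·⌉ = 1236
j=9: r + 8k = 1391.455666… → ⌈·⌉ = 1392
j=10: r + 9k = 1546.989 → ⌈·⌉ = 1547
j=11: r + 10k = 1702.522333… → ⌈·⌉ = 1703
j=12: r + 11k = 1858.055666… → ⌈·⌉ = 1859
j=13: r + 12k = 2013.589 → ⌈·⌉ = 2014
j=14: r + 13k = 2169.122333… → ⌈·⌉ = 2170
j=15: r + 14k = 2324.655666… → ⌈·⌉ = 2325

148, 303, 459, 614, 770, 925, 1081, 1236, 1392, 1547, 1703, 1859, 2014, 2170, 2325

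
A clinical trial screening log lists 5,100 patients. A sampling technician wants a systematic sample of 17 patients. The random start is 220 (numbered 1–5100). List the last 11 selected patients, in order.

2020, 2320, 2620, 2920, 3220, 3520, 3820, 4120, 4420, 4720, 5020

k = N/n = 5100/17 = 300
7th selection = 220 + 6×300 = 2020
8th: 2020 + 300 = 2320
9th: 2320 + 300 = 2620
10th: 2620 + 300 = 2920
11th: 2920 + 300 = 3220
12th: 3220 + 300 = 3520
13th: 3520 + 300 = 3820
14th: 3820 + 300 = 4120
15th: 4120 + 300 = 4420
16th: 4420 + 300 = 4720
17th: 4720 + 300 = 5020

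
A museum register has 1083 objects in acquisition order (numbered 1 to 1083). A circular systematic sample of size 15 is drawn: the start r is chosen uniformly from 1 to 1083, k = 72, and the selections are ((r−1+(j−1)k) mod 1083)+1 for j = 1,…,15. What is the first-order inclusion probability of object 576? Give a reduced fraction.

For each position j, as r ranges over 1…1083 the j-th selection hits every object exactly once, so object 576 is selected for exactly 15 of the 1083 starts.
Inclusion probability = 15/1083 = 5/361.

5/361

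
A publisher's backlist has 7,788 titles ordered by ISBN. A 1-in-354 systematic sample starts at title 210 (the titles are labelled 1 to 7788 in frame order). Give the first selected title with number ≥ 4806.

k = 354
Steps past start: ⌈(4806 − 210)/354⌉ = ⌈4596/354⌉ = 13
Selected title: 210 + 13×354 = 4812

4812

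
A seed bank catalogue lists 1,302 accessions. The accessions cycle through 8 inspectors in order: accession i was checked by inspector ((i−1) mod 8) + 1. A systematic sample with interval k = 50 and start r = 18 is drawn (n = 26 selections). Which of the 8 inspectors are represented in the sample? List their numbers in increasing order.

2, 4, 6, 8

Consecutive selections differ by k = 50, so their inspector numbers differ by 50 mod 8 = 2.
gcd(50, 8) = 2, so the sample visits 8/2 = 4 distinct residues mod 8.
Start 18 is inspector 2; the inspectors hit are 2, 4, 6, 8.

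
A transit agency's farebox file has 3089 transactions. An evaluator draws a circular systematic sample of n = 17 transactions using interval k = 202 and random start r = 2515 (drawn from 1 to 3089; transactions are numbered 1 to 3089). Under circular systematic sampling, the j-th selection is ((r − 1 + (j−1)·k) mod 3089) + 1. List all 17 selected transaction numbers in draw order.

Selection 1: 2515
Selection 2: 2515 + 202 = 2717
Selection 3: 2717 + 202 = 2919
Selection 4: 2919 + 202 = 3121 → 3121 − 3089 = 32
Selection 5: 32 + 202 = 234
Selection 6: 234 + 202 = 436
Selection 7: 436 + 202 = 638
Selection 8: 638 + 202 = 840
Selection 9: 840 + 202 = 1042
Selection 10: 1042 + 202 = 1244
Selection 11: 1244 + 202 = 1446
Selection 12: 1446 + 202 = 1648
Selection 13: 1648 + 202 = 1850
Selection 14: 1850 + 202 = 2052
Selection 15: 2052 + 202 = 2254
Selection 16: 2254 + 202 = 2456
Selection 17: 2456 + 202 = 2658

2515, 2717, 2919, 32, 234, 436, 638, 840, 1042, 1244, 1446, 1648, 1850, 2052, 2254, 2456, 2658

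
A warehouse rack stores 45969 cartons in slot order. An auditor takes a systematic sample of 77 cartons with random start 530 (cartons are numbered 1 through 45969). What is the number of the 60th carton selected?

35753

k = 45969/77 = 597
60th selection = r + (60−1)·k = 530 + 59×597 = 530 + 35223 = 35753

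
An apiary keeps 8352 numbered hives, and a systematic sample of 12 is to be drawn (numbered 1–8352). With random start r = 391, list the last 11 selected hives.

1087, 1783, 2479, 3175, 3871, 4567, 5263, 5959, 6655, 7351, 8047

k = N/n = 8352/12 = 696
2nd selection = 391 + 1×696 = 1087
3rd: 1087 + 696 = 1783
4th: 1783 + 696 = 2479
5th: 2479 + 696 = 3175
6th: 3175 + 696 = 3871
7th: 3871 + 696 = 4567
8th: 4567 + 696 = 5263
9th: 5263 + 696 = 5959
10th: 5959 + 696 = 6655
11th: 6655 + 696 = 7351
12th: 7351 + 696 = 8047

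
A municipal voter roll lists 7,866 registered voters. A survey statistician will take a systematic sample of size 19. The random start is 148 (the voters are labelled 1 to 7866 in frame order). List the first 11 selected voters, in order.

k = N/n = 7866/19 = 414
voter 1: 148
voter 2: 148 + 414 = 562
voter 3: 562 + 414 = 976
voter 4: 976 + 414 = 1390
voter 5: 1390 + 414 = 1804
voter 6: 1804 + 414 = 2218
voter 7: 2218 + 414 = 2632
voter 8: 2632 + 414 = 3046
voter 9: 3046 + 414 = 3460
voter 10: 3460 + 414 = 3874
voter 11: 3874 + 414 = 4288

148, 562, 976, 1390, 1804, 2218, 2632, 3046, 3460, 3874, 4288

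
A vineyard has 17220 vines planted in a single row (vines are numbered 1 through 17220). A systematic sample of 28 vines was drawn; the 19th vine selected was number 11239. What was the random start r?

k = 17220/28 = 615
r = 11239 − (19−1)×615 = 11239 − 11070 = 169

169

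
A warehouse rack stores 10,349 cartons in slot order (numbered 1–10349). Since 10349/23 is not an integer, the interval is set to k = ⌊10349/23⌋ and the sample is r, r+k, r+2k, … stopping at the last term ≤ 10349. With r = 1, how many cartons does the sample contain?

24

k = ⌊10349/23⌋ = 449
Achieved size = ⌊(10349 − 1)/449⌋ + 1 = ⌊10348/449⌋ + 1 = 23 + 1 = 24
(last selection: 1 + 23×449 = 10328 ≤ 10349; next would be 10777 > 10349)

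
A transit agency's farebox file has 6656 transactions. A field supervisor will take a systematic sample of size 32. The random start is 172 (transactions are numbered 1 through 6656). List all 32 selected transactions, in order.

k = N/n = 6656/32 = 208
transaction 1: 172
transaction 2: 172 + 208 = 380
transaction 3: 380 + 208 = 588
transaction 4: 588 + 208 = 796
transaction 5: 796 + 208 = 1004
transaction 6: 1004 + 208 = 1212
transaction 7: 1212 + 208 = 1420
transaction 8: 1420 + 208 = 1628
transaction 9: 1628 + 208 = 1836
transaction 10: 1836 + 208 = 2044
transaction 11: 2044 + 208 = 2252
transaction 12: 2252 + 208 = 2460
transaction 13: 2460 + 208 = 2668
transaction 14: 2668 + 208 = 2876
transaction 15: 2876 + 208 = 3084
transaction 16: 3084 + 208 = 3292
transaction 17: 3292 + 208 = 3500
transaction 18: 3500 + 208 = 3708
transaction 19: 3708 + 208 = 3916
transaction 20: 3916 + 208 = 4124
transaction 21: 4124 + 208 = 4332
transaction 22: 4332 + 208 = 4540
transaction 23: 4540 + 208 = 4748
transaction 24: 4748 + 208 = 4956
transaction 25: 4956 + 208 = 5164
transaction 26: 5164 + 208 = 5372
transaction 27: 5372 + 208 = 5580
transaction 28: 5580 + 208 = 5788
transaction 29: 5788 + 208 = 5996
transaction 30: 5996 + 208 = 6204
transaction 31: 6204 + 208 = 6412
transaction 32: 6412 + 208 = 6620

172, 380, 588, 796, 1004, 1212, 1420, 1628, 1836, 2044, 2252, 2460, 2668, 2876, 3084, 3292, 3500, 3708, 3916, 4124, 4332, 4540, 4748, 4956, 5164, 5372, 5580, 5788, 5996, 6204, 6412, 6620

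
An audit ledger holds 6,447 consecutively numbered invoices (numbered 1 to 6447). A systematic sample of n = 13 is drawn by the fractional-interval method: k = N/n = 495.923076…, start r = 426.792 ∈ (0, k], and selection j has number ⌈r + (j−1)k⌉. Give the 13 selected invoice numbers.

j=1: r + 0k = 426.792 → ⌈·⌉ = 427
j=2: r + 1k = 922.715076… → ⌈·⌉ = 923
j=3: r + 2k = 1418.638153… → ⌈·⌉ = 1419
j=4: r + 3k = 1914.561230… → ⌈·⌉ = 1915
j=5: r + 4k = 2410.484307… → ⌈·⌉ = 2411
j=6: r + 5k = 2906.407384… → ⌈·⌉ = 2907
j=7: r + 6k = 3402.330461… → ⌈·⌉ = 3403
j=8: r + 7k = 3898.253538… → ⌈·⌉ = 3899
j=9: r + 8k = 4394.176615… → ⌈·⌉ = 4395
j=10: r + 9k = 4890.099692… → ⌈·⌉ = 4891
j=11: r + 10k = 5386.022769… → ⌈·⌉ = 5387
j=12: r + 11k = 5881.945846… → ⌈·⌉ = 5882
j=13: r + 12k = 6377.868923… → ⌈·⌉ = 6378

427, 923, 1419, 1915, 2411, 2907, 3403, 3899, 4395, 4891, 5387, 5882, 6378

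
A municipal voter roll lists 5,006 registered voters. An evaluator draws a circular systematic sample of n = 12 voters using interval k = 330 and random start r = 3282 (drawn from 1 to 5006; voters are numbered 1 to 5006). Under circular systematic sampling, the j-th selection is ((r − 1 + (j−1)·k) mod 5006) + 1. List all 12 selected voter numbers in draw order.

3282, 3612, 3942, 4272, 4602, 4932, 256, 586, 916, 1246, 1576, 1906

Selection 1: 3282
Selection 2: 3282 + 330 = 3612
Selection 3: 3612 + 330 = 3942
Selection 4: 3942 + 330 = 4272
Selection 5: 4272 + 330 = 4602
Selection 6: 4602 + 330 = 4932
Selection 7: 4932 + 330 = 5262 → 5262 − 5006 = 256
Selection 8: 256 + 330 = 586
Selection 9: 586 + 330 = 916
Selection 10: 916 + 330 = 1246
Selection 11: 1246 + 330 = 1576
Selection 12: 1576 + 330 = 1906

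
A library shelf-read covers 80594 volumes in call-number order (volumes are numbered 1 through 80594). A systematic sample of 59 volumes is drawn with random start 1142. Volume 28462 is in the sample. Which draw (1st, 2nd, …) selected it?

k = 80594/59 = 1366
position = (28462 − 1142)/1366 + 1 = 27320/1366 + 1 = 20 + 1 = 21

21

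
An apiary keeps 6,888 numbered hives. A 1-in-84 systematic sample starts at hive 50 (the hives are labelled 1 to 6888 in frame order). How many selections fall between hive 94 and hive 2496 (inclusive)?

29

k = 84
First selection ≥ 94: 50 + ⌈(94−50)/84⌉·84 = 50 + 1×84 = 134
Last selection ≤ 2496: 50 + ⌊(2496−50)/84⌋·84 = 50 + 29×84 = 2486
Count = 29 − 1 + 1 = 29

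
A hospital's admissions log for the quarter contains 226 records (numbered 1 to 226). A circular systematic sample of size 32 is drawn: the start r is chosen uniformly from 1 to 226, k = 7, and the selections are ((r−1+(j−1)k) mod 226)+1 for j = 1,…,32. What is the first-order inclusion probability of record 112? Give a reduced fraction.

For each position j, as r ranges over 1…226 the j-th selection hits every record exactly once, so record 112 is selected for exactly 32 of the 226 starts.
Inclusion probability = 32/226 = 16/113.

16/113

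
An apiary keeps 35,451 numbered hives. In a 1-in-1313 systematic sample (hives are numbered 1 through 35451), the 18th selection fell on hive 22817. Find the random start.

k = 1313
r = 22817 − (18−1)×1313 = 22817 − 22321 = 496

496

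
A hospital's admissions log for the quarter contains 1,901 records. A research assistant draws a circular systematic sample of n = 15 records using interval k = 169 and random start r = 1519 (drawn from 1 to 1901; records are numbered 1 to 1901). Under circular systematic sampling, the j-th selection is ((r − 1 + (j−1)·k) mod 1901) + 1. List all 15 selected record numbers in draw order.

Selection 1: 1519
Selection 2: 1519 + 169 = 1688
Selection 3: 1688 + 169 = 1857
Selection 4: 1857 + 169 = 2026 → 2026 − 1901 = 125
Selection 5: 125 + 169 = 294
Selection 6: 294 + 169 = 463
Selection 7: 463 + 169 = 632
Selection 8: 632 + 169 = 801
Selection 9: 801 + 169 = 970
Selection 10: 970 + 169 = 1139
Selection 11: 1139 + 169 = 1308
Selection 12: 1308 + 169 = 1477
Selection 13: 1477 + 169 = 1646
Selection 14: 1646 + 169 = 1815
Selection 15: 1815 + 169 = 1984 → 1984 − 1901 = 83

1519, 1688, 1857, 125, 294, 463, 632, 801, 970, 1139, 1308, 1477, 1646, 1815, 83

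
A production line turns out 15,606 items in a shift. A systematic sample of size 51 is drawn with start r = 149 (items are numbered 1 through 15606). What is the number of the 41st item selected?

k = 15606/51 = 306
41st selection = r + (41−1)·k = 149 + 40×306 = 149 + 12240 = 12389

12389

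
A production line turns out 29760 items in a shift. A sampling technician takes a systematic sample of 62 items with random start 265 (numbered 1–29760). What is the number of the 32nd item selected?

k = 29760/62 = 480
32nd selection = r + (32−1)·k = 265 + 31×480 = 265 + 14880 = 15145

15145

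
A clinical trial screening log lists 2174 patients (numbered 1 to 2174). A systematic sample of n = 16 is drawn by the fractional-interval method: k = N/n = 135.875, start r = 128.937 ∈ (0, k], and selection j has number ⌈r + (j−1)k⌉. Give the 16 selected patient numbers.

j=1: r + 0k = 128.937 → ⌈·⌉ = 129
j=2: r + 1k = 264.812 → ⌈·⌉ = 265
j=3: r + 2k = 400.687 → ⌈·⌉ = 401
j=4: r + 3k = 536.562 → ⌈·⌉ = 537
j=5: r + 4k = 672.437 → ⌈·⌉ = 673
j=6: r + 5k = 808.312 → ⌈·⌉ = 809
j=7: r + 6k = 944.187 → ⌈·⌉ = 945
j=8: r + 7k = 1080.062 → ⌈·⌉ = 1081
j=9: r + 8k = 1215.937 → ⌈·⌉ = 1216
j=10: r + 9k = 1351.812 → ⌈·⌉ = 1352
j=11: r + 10k = 1487.687 → ⌈·⌉ = 1488
j=12: r + 11k = 1623.562 → ⌈·⌉ = 1624
j=13: r + 12k = 1759.437 → ⌈·⌉ = 1760
j=14: r + 13k = 1895.312 → ⌈·⌉ = 1896
j=15: r + 14k = 2031.187 → ⌈·⌉ = 2032
j=16: r + 15k = 2167.062 → ⌈·⌉ = 2168

129, 265, 401, 537, 673, 809, 945, 1081, 1216, 1352, 1488, 1624, 1760, 1896, 2032, 2168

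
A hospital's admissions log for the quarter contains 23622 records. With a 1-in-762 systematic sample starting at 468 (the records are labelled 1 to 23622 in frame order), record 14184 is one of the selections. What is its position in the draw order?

19

k = 762
position = (14184 − 468)/762 + 1 = 13716/762 + 1 = 18 + 1 = 19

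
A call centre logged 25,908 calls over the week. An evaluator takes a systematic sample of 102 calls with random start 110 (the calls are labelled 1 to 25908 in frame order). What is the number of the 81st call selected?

k = 25908/102 = 254
81st selection = r + (81−1)·k = 110 + 80×254 = 110 + 20320 = 20430

20430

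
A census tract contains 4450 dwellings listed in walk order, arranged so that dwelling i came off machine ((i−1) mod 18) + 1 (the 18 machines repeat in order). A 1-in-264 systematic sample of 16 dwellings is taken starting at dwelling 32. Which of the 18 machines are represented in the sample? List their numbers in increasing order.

2, 8, 14

Consecutive selections differ by k = 264, so their machine numbers differ by 264 mod 18 = 12.
gcd(264, 18) = 6, so the sample visits 18/6 = 3 distinct residues mod 18.
Start 32 is machine 14; the machines hit are 2, 8, 14.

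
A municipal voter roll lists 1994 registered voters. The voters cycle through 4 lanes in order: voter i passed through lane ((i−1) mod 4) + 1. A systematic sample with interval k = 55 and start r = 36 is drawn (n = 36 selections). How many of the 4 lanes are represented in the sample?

Consecutive selections differ by k = 55, so their lane numbers differ by 55 mod 4 = 3.
gcd(55, 4) = 1, so the sample visits 4/1 = 4 distinct residues mod 4.
Start 36 is lane 4; the lanes hit are 1, 2, 3, 4.

4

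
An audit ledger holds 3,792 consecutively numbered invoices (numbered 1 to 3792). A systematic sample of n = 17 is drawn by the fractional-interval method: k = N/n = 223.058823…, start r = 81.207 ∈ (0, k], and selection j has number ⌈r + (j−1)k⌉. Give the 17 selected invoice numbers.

82, 305, 528, 751, 974, 1197, 1420, 1643, 1866, 2089, 2312, 2535, 2758, 2981, 3205, 3428, 3651

j=1: r + 0k = 81.207 → ⌈·⌉ = 82
j=2: r + 1k = 304.265823… → ⌈·⌉ = 305
j=3: r + 2k = 527.324647… → ⌈·⌉ = 528
j=4: r + 3k = 750.383470… → ⌈·⌉ = 751
j=5: r + 4k = 973.442294… → ⌈·⌉ = 974
j=6: r + 5k = 1196.501117… → ⌈·⌉ = 1197
j=7: r + 6k = 1419.559941… → ⌈·⌉ = 1420
j=8: r + 7k = 1642.618764… → ⌈·⌉ = 1643
j=9: r + 8k = 1865.677588… → ⌈·⌉ = 1866
j=10: r + 9k = 2088.736411… → ⌈·⌉ = 2089
j=11: r + 10k = 2311.795235… → ⌈·⌉ = 2312
j=12: r + 11k = 2534.854058… → ⌈·⌉ = 2535
j=13: r + 12k = 2757.912882… → ⌈·⌉ = 2758
j=14: r + 13k = 2980.971705… → ⌈·⌉ = 2981
j=15: r + 14k = 3204.030529… → ⌈·⌉ = 3205
j=16: r + 15k = 3427.089352… → ⌈·⌉ = 3428
j=17: r + 16k = 3650.148176… → ⌈·⌉ = 3651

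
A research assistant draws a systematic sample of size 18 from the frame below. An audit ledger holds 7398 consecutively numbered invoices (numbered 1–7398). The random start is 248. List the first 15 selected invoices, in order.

248, 659, 1070, 1481, 1892, 2303, 2714, 3125, 3536, 3947, 4358, 4769, 5180, 5591, 6002

k = N/n = 7398/18 = 411
invoice 1: 248
invoice 2: 248 + 411 = 659
invoice 3: 659 + 411 = 1070
invoice 4: 1070 + 411 = 1481
invoice 5: 1481 + 411 = 1892
invoice 6: 1892 + 411 = 2303
invoice 7: 2303 + 411 = 2714
invoice 8: 2714 + 411 = 3125
invoice 9: 3125 + 411 = 3536
invoice 10: 3536 + 411 = 3947
invoice 11: 3947 + 411 = 4358
invoice 12: 4358 + 411 = 4769
invoice 13: 4769 + 411 = 5180
invoice 14: 5180 + 411 = 5591
invoice 15: 5591 + 411 = 6002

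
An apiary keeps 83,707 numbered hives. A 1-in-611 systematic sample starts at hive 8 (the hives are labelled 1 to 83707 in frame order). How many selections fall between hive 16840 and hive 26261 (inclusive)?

15

k = 611
First selection ≥ 16840: 8 + ⌈(16840−8)/611⌉·611 = 8 + 28×611 = 17116
Last selection ≤ 26261: 8 + ⌊(26261−8)/611⌋·611 = 8 + 42×611 = 25670
Count = 42 − 28 + 1 = 15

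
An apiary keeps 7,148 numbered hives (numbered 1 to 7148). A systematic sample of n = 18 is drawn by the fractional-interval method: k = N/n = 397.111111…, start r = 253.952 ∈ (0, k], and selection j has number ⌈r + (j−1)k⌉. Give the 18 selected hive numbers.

254, 652, 1049, 1446, 1843, 2240, 2637, 3034, 3431, 3828, 4226, 4623, 5020, 5417, 5814, 6211, 6608, 7005

j=1: r + 0k = 253.952 → ⌈·⌉ = 254
j=2: r + 1k = 651.063111… → ⌈·⌉ = 652
j=3: r + 2k = 1048.174222… → ⌈·⌉ = 1049
j=4: r + 3k = 1445.285333… → ⌈·⌉ = 1446
j=5: r + 4k = 1842.396444… → ⌈·⌉ = 1843
j=6: r + 5k = 2239.507555… → ⌈·⌉ = 2240
j=7: r + 6k = 2636.618666… → ⌈·⌉ = 2637
j=8: r + 7k = 3033.729777… → ⌈·⌉ = 3034
j=9: r + 8k = 3430.840888… → ⌈·⌉ = 3431
j=10: r + 9k = 3827.952 → ⌈·⌉ = 3828
j=11: r + 10k = 4225.063111… → ⌈·⌉ = 4226
j=12: r + 11k = 4622.174222… → ⌈·⌉ = 4623
j=13: r + 12k = 5019.285333… → ⌈·⌉ = 5020
j=14: r + 13k = 5416.396444… → ⌈·⌉ = 5417
j=15: r + 14k = 5813.507555… → ⌈·⌉ = 5814
j=16: r + 15k = 6210.618666… → ⌈·⌉ = 6211
j=17: r + 16k = 6607.729777… → ⌈·⌉ = 6608
j=18: r + 17k = 7004.840888… → ⌈·⌉ = 7005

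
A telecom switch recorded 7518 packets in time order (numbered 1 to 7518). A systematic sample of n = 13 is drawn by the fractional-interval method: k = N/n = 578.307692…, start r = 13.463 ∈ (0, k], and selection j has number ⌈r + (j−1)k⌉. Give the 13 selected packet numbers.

14, 592, 1171, 1749, 2327, 2906, 3484, 4062, 4640, 5219, 5797, 6375, 6954

j=1: r + 0k = 13.463 → ⌈·⌉ = 14
j=2: r + 1k = 591.770692… → ⌈·⌉ = 592
j=3: r + 2k = 1170.078384… → ⌈·⌉ = 1171
j=4: r + 3k = 1748.386076… → ⌈·⌉ = 1749
j=5: r + 4k = 2326.693769… → ⌈·⌉ = 2327
j=6: r + 5k = 2905.001461… → ⌈·⌉ = 2906
j=7: r + 6k = 3483.309153… → ⌈·⌉ = 3484
j=8: r + 7k = 4061.616846… → ⌈·⌉ = 4062
j=9: r + 8k = 4639.924538… → ⌈·⌉ = 4640
j=10: r + 9k = 5218.232230… → ⌈·⌉ = 5219
j=11: r + 10k = 5796.539923… → ⌈·⌉ = 5797
j=12: r + 11k = 6374.847615… → ⌈·⌉ = 6375
j=13: r + 12k = 6953.155307… → ⌈·⌉ = 6954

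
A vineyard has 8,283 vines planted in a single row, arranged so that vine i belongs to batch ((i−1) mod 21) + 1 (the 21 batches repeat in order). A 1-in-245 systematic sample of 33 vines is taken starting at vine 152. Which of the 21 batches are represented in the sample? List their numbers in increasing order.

5, 12, 19

Consecutive selections differ by k = 245, so their batch numbers differ by 245 mod 21 = 14.
gcd(245, 21) = 7, so the sample visits 21/7 = 3 distinct residues mod 21.
Start 152 is batch 5; the batches hit are 5, 12, 19.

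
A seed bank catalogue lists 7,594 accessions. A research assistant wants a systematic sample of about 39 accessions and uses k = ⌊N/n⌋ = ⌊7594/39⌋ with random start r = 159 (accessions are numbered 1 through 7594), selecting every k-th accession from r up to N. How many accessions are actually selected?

k = ⌊7594/39⌋ = 194
Achieved size = ⌊(7594 − 159)/194⌋ + 1 = ⌊7435/194⌋ + 1 = 38 + 1 = 39
(last selection: 159 + 38×194 = 7531 ≤ 7594; next would be 7725 > 7594)

39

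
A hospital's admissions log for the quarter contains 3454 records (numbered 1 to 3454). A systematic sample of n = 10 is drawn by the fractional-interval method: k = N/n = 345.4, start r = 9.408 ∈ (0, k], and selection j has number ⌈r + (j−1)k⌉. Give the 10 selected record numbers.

j=1: r + 0k = 9.408 → ⌈·⌉ = 10
j=2: r + 1k = 354.808 → ⌈·⌉ = 355
j=3: r + 2k = 700.208 → ⌈·⌉ = 701
j=4: r + 3k = 1045.608 → ⌈·⌉ = 1046
j=5: r + 4k = 1391.008 → ⌈·⌉ = 1392
j=6: r + 5k = 1736.408 → ⌈·⌉ = 1737
j=7: r + 6k = 2081.808 → ⌈·⌉ = 2082
j=8: r + 7k = 2427.208 → ⌈·⌉ = 2428
j=9: r + 8k = 2772.608 → ⌈·⌉ = 2773
j=10: r + 9k = 3118.008 → ⌈·⌉ = 3119

10, 355, 701, 1046, 1392, 1737, 2082, 2428, 2773, 3119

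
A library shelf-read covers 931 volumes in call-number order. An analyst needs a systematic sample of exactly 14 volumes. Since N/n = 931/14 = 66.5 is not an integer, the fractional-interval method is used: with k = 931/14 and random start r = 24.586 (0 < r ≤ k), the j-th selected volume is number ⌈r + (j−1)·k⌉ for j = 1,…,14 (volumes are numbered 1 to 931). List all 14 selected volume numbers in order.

25, 92, 158, 225, 291, 358, 424, 491, 557, 624, 690, 757, 823, 890

j=1: r + 0k = 24.586 → ⌈·⌉ = 25
j=2: r + 1k = 91.086 → ⌈·⌉ = 92
j=3: r + 2k = 157.586 → ⌈·⌉ = 158
j=4: r + 3k = 224.086 → ⌈·⌉ = 225
j=5: r + 4k = 290.586 → ⌈·⌉ = 291
j=6: r + 5k = 357.086 → ⌈·⌉ = 358
j=7: r + 6k = 423.586 → ⌈·⌉ = 424
j=8: r + 7k = 490.086 → ⌈·⌉ = 491
j=9: r + 8k = 556.586 → ⌈·⌉ = 557
j=10: r + 9k = 623.086 → ⌈·⌉ = 624
j=11: r + 10k = 689.586 → ⌈·⌉ = 690
j=12: r + 11k = 756.086 → ⌈·⌉ = 757
j=13: r + 12k = 822.586 → ⌈·⌉ = 823
j=14: r + 13k = 889.086 → ⌈·⌉ = 890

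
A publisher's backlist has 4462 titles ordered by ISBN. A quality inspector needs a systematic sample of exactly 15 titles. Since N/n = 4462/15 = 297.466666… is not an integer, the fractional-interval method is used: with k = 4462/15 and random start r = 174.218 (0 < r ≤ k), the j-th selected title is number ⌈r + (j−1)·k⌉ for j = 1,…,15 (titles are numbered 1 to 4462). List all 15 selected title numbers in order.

175, 472, 770, 1067, 1365, 1662, 1960, 2257, 2554, 2852, 3149, 3447, 3744, 4042, 4339

j=1: r + 0k = 174.218 → ⌈·⌉ = 175
j=2: r + 1k = 471.684666… → ⌈·⌉ = 472
j=3: r + 2k = 769.151333… → ⌈·⌉ = 770
j=4: r + 3k = 1066.618 → ⌈·⌉ = 1067
j=5: r + 4k = 1364.084666… → ⌈·⌉ = 1365
j=6: r + 5k = 1661.551333… → ⌈·⌉ = 1662
j=7: r + 6k = 1959.018 → ⌈·⌉ = 1960
j=8: r + 7k = 2256.484666… → ⌈·⌉ = 2257
j=9: r + 8k = 2553.951333… → ⌈·⌉ = 2554
j=10: r + 9k = 2851.418 → ⌈·⌉ = 2852
j=11: r + 10k = 3148.884666… → ⌈·⌉ = 3149
j=12: r + 11k = 3446.351333… → ⌈·⌉ = 3447
j=13: r + 12k = 3743.818 → ⌈·⌉ = 3744
j=14: r + 13k = 4041.284666… → ⌈·⌉ = 4042
j=15: r + 14k = 4338.751333… → ⌈·⌉ = 4339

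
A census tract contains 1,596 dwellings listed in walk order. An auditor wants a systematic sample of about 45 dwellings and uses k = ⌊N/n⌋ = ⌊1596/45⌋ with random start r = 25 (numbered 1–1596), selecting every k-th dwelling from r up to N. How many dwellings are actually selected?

45

k = ⌊1596/45⌋ = 35
Achieved size = ⌊(1596 − 25)/35⌋ + 1 = ⌊1571/35⌋ + 1 = 44 + 1 = 45
(last selection: 25 + 44×35 = 1565 ≤ 1596; next would be 1600 > 1596)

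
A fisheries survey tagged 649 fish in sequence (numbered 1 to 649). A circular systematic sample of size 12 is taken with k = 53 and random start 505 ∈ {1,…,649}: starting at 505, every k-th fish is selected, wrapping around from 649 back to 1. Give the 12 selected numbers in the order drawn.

505, 558, 611, 15, 68, 121, 174, 227, 280, 333, 386, 439

Selection 1: 505
Selection 2: 505 + 53 = 558
Selection 3: 558 + 53 = 611
Selection 4: 611 + 53 = 664 → 664 − 649 = 15
Selection 5: 15 + 53 = 68
Selection 6: 68 + 53 = 121
Selection 7: 121 + 53 = 174
Selection 8: 174 + 53 = 227
Selection 9: 227 + 53 = 280
Selection 10: 280 + 53 = 333
Selection 11: 333 + 53 = 386
Selection 12: 386 + 53 = 439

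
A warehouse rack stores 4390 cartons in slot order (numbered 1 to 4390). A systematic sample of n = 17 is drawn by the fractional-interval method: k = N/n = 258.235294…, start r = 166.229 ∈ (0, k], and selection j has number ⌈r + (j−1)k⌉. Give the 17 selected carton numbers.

167, 425, 683, 941, 1200, 1458, 1716, 1974, 2233, 2491, 2749, 3007, 3266, 3524, 3782, 4040, 4298

j=1: r + 0k = 166.229 → ⌈·⌉ = 167
j=2: r + 1k = 424.464294… → ⌈·⌉ = 425
j=3: r + 2k = 682.699588… → ⌈·⌉ = 683
j=4: r + 3k = 940.934882… → ⌈·⌉ = 941
j=5: r + 4k = 1199.170176… → ⌈·⌉ = 1200
j=6: r + 5k = 1457.405470… → ⌈·⌉ = 1458
j=7: r + 6k = 1715.640764… → ⌈·⌉ = 1716
j=8: r + 7k = 1973.876058… → ⌈·⌉ = 1974
j=9: r + 8k = 2232.111352… → ⌈·⌉ = 2233
j=10: r + 9k = 2490.346647… → ⌈·⌉ = 2491
j=11: r + 10k = 2748.581941… → ⌈·⌉ = 2749
j=12: r + 11k = 3006.817235… → ⌈·⌉ = 3007
j=13: r + 12k = 3265.052529… → ⌈·⌉ = 3266
j=14: r + 13k = 3523.287823… → ⌈·⌉ = 3524
j=15: r + 14k = 3781.523117… → ⌈·⌉ = 3782
j=16: r + 15k = 4039.758411… → ⌈·⌉ = 4040
j=17: r + 16k = 4297.993705… → ⌈·⌉ = 4298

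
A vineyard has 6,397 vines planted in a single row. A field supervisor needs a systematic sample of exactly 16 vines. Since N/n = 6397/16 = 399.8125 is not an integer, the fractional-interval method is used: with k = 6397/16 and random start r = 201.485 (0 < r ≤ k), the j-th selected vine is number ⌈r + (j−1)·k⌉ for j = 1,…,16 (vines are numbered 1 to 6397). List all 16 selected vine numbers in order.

j=1: r + 0k = 201.485 → ⌈·⌉ = 202
j=2: r + 1k = 601.2975 → ⌈·⌉ = 602
j=3: r + 2k = 1001.11 → ⌈·⌉ = 1002
j=4: r + 3k = 1400.9225 → ⌈·⌉ = 1401
j=5: r + 4k = 1800.735 → ⌈·⌉ = 1801
j=6: r + 5k = 2200.5475 → ⌈·⌉ = 2201
j=7: r + 6k = 2600.36 → ⌈·⌉ = 2601
j=8: r + 7k = 3000.1725 → ⌈·⌉ = 3001
j=9: r + 8k = 3399.985 → ⌈·⌉ = 3400
j=10: r + 9k = 3799.7975 → ⌈·⌉ = 3800
j=11: r + 10k = 4199.61 → ⌈·⌉ = 4200
j=12: r + 11k = 4599.4225 → ⌈·⌉ = 4600
j=13: r + 12k = 4999.235 → ⌈·⌉ = 5000
j=14: r + 13k = 5399.0475 → ⌈·⌉ = 5400
j=15: r + 14k = 5798.86 → ⌈·⌉ = 5799
j=16: r + 15k = 6198.6725 → ⌈·⌉ = 6199

202, 602, 1002, 1401, 1801, 2201, 2601, 3001, 3400, 3800, 4200, 4600, 5000, 5400, 5799, 6199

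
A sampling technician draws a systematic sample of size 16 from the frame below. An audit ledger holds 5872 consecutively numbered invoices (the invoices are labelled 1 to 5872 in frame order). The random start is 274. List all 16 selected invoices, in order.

274, 641, 1008, 1375, 1742, 2109, 2476, 2843, 3210, 3577, 3944, 4311, 4678, 5045, 5412, 5779

k = N/n = 5872/16 = 367
invoice 1: 274
invoice 2: 274 + 367 = 641
invoice 3: 641 + 367 = 1008
invoice 4: 1008 + 367 = 1375
invoice 5: 1375 + 367 = 1742
invoice 6: 1742 + 367 = 2109
invoice 7: 2109 + 367 = 2476
invoice 8: 2476 + 367 = 2843
invoice 9: 2843 + 367 = 3210
invoice 10: 3210 + 367 = 3577
invoice 11: 3577 + 367 = 3944
invoice 12: 3944 + 367 = 4311
invoice 13: 4311 + 367 = 4678
invoice 14: 4678 + 367 = 5045
invoice 15: 5045 + 367 = 5412
invoice 16: 5412 + 367 = 5779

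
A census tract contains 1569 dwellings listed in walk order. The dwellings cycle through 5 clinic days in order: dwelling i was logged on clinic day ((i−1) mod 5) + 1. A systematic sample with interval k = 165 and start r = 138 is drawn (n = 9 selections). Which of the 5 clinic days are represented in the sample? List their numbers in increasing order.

Consecutive selections differ by k = 165, so their clinic day numbers differ by 165 mod 5 = 0.
gcd(165, 5) = 5, so the sample visits 5/5 = 1 distinct residues mod 5.
Start 138 is clinic day 3; the clinic days hit are 3.

3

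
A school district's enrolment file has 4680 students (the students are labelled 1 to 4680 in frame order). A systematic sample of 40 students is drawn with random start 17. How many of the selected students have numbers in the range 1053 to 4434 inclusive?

29

k = 4680/40 = 117
First selection ≥ 1053: 17 + ⌈(1053−17)/117⌉·117 = 17 + 9×117 = 1070
Last selection ≤ 4434: 17 + ⌊(4434−17)/117⌋·117 = 17 + 37×117 = 4346
Count = 37 − 9 + 1 = 29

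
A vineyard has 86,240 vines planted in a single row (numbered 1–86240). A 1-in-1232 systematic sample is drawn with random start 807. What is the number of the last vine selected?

k = 1232
70th selection = r + (70−1)·k = 807 + 69×1232 = 807 + 85008 = 85815

85815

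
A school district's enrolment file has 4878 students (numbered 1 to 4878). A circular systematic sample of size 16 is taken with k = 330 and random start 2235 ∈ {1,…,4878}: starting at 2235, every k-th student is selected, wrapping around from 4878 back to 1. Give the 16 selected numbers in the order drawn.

Selection 1: 2235
Selection 2: 2235 + 330 = 2565
Selection 3: 2565 + 330 = 2895
Selection 4: 2895 + 330 = 3225
Selection 5: 3225 + 330 = 3555
Selection 6: 3555 + 330 = 3885
Selection 7: 3885 + 330 = 4215
Selection 8: 4215 + 330 = 4545
Selection 9: 4545 + 330 = 4875
Selection 10: 4875 + 330 = 5205 → 5205 − 4878 = 327
Selection 11: 327 + 330 = 657
Selection 12: 657 + 330 = 987
Selection 13: 987 + 330 = 1317
Selection 14: 1317 + 330 = 1647
Selection 15: 1647 + 330 = 1977
Selection 16: 1977 + 330 = 2307

2235, 2565, 2895, 3225, 3555, 3885, 4215, 4545, 4875, 327, 657, 987, 1317, 1647, 1977, 2307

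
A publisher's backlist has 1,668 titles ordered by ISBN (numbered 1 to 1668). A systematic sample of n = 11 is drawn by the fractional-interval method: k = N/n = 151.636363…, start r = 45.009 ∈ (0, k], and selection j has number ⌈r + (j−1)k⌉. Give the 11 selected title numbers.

46, 197, 349, 500, 652, 804, 955, 1107, 1259, 1410, 1562

j=1: r + 0k = 45.009 → ⌈·⌉ = 46
j=2: r + 1k = 196.645363… → ⌈·⌉ = 197
j=3: r + 2k = 348.281727… → ⌈·⌉ = 349
j=4: r + 3k = 499.918090… → ⌈·⌉ = 500
j=5: r + 4k = 651.554454… → ⌈·⌉ = 652
j=6: r + 5k = 803.190818… → ⌈·⌉ = 804
j=7: r + 6k = 954.827181… → ⌈·⌉ = 955
j=8: r + 7k = 1106.463545… → ⌈·⌉ = 1107
j=9: r + 8k = 1258.099909… → ⌈·⌉ = 1259
j=10: r + 9k = 1409.736272… → ⌈·⌉ = 1410
j=11: r + 10k = 1561.372636… → ⌈·⌉ = 1562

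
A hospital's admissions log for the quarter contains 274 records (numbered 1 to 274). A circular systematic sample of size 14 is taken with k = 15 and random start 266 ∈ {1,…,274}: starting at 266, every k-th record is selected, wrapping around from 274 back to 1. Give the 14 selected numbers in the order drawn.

Selection 1: 266
Selection 2: 266 + 15 = 281 → 281 − 274 = 7
Selection 3: 7 + 15 = 22
Selection 4: 22 + 15 = 37
Selection 5: 37 + 15 = 52
Selection 6: 52 + 15 = 67
Selection 7: 67 + 15 = 82
Selection 8: 82 + 15 = 97
Selection 9: 97 + 15 = 112
Selection 10: 112 + 15 = 127
Selection 11: 127 + 15 = 142
Selection 12: 142 + 15 = 157
Selection 13: 157 + 15 = 172
Selection 14: 172 + 15 = 187

266, 7, 22, 37, 52, 67, 82, 97, 112, 127, 142, 157, 172, 187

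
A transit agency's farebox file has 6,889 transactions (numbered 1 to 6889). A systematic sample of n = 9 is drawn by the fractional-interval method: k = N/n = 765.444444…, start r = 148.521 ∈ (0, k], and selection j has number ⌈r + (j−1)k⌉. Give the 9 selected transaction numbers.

j=1: r + 0k = 148.521 → ⌈·⌉ = 149
j=2: r + 1k = 913.965444… → ⌈·⌉ = 914
j=3: r + 2k = 1679.409888… → ⌈·⌉ = 1680
j=4: r + 3k = 2444.854333… → ⌈·⌉ = 2445
j=5: r + 4k = 3210.298777… → ⌈·⌉ = 3211
j=6: r + 5k = 3975.743222… → ⌈·⌉ = 3976
j=7: r + 6k = 4741.187666… → ⌈·⌉ = 4742
j=8: r + 7k = 5506.632111… → ⌈·⌉ = 5507
j=9: r + 8k = 6272.076555… → ⌈·⌉ = 6273

149, 914, 1680, 2445, 3211, 3976, 4742, 5507, 6273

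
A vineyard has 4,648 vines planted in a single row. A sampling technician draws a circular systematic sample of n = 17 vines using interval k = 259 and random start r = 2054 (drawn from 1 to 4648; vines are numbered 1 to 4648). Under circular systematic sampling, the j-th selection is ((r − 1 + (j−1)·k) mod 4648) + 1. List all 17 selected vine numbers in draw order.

2054, 2313, 2572, 2831, 3090, 3349, 3608, 3867, 4126, 4385, 4644, 255, 514, 773, 1032, 1291, 1550

Selection 1: 2054
Selection 2: 2054 + 259 = 2313
Selection 3: 2313 + 259 = 2572
Selection 4: 2572 + 259 = 2831
Selection 5: 2831 + 259 = 3090
Selection 6: 3090 + 259 = 3349
Selection 7: 3349 + 259 = 3608
Selection 8: 3608 + 259 = 3867
Selection 9: 3867 + 259 = 4126
Selection 10: 4126 + 259 = 4385
Selection 11: 4385 + 259 = 4644
Selection 12: 4644 + 259 = 4903 → 4903 − 4648 = 255
Selection 13: 255 + 259 = 514
Selection 14: 514 + 259 = 773
Selection 15: 773 + 259 = 1032
Selection 16: 1032 + 259 = 1291
Selection 17: 1291 + 259 = 1550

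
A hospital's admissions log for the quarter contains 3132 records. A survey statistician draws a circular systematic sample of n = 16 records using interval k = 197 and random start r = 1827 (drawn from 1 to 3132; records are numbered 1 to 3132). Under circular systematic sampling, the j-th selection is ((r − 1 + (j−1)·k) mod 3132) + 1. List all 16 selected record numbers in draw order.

Selection 1: 1827
Selection 2: 1827 + 197 = 2024
Selection 3: 2024 + 197 = 2221
Selection 4: 2221 + 197 = 2418
Selection 5: 2418 + 197 = 2615
Selection 6: 2615 + 197 = 2812
Selection 7: 2812 + 197 = 3009
Selection 8: 3009 + 197 = 3206 → 3206 − 3132 = 74
Selection 9: 74 + 197 = 271
Selection 10: 271 + 197 = 468
Selection 11: 468 + 197 = 665
Selection 12: 665 + 197 = 862
Selection 13: 862 + 197 = 1059
Selection 14: 1059 + 197 = 1256
Selection 15: 1256 + 197 = 1453
Selection 16: 1453 + 197 = 1650

1827, 2024, 2221, 2418, 2615, 2812, 3009, 74, 271, 468, 665, 862, 1059, 1256, 1453, 1650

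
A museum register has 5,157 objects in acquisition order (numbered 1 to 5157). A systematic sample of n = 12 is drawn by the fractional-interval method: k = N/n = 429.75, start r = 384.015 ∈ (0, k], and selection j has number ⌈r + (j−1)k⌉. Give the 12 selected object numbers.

j=1: r + 0k = 384.015 → ⌈·⌉ = 385
j=2: r + 1k = 813.765 → ⌈·⌉ = 814
j=3: r + 2k = 1243.515 → ⌈·⌉ = 1244
j=4: r + 3k = 1673.265 → ⌈·⌉ = 1674
j=5: r + 4k = 2103.015 → ⌈·⌉ = 2104
j=6: r + 5k = 2532.765 → ⌈·⌉ = 2533
j=7: r + 6k = 2962.515 → ⌈·⌉ = 2963
j=8: r + 7k = 3392.265 → ⌈·⌉ = 3393
j=9: r + 8k = 3822.015 → ⌈·⌉ = 3823
j=10: r + 9k = 4251.765 → ⌈·⌉ = 4252
j=11: r + 10k = 4681.515 → ⌈·⌉ = 4682
j=12: r + 11k = 5111.265 → ⌈·⌉ = 5112

385, 814, 1244, 1674, 2104, 2533, 2963, 3393, 3823, 4252, 4682, 5112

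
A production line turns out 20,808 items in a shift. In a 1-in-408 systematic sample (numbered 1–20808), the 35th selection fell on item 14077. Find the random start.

k = 408
r = 14077 − (35−1)×408 = 14077 − 13872 = 205

205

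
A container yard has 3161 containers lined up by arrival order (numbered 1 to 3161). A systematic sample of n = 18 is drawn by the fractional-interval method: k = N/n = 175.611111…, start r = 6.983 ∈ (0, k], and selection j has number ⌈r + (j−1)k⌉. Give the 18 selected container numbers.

j=1: r + 0k = 6.983 → ⌈·⌉ = 7
j=2: r + 1k = 182.594111… → ⌈·⌉ = 183
j=3: r + 2k = 358.205222… → ⌈·⌉ = 359
j=4: r + 3k = 533.816333… → ⌈·⌉ = 534
j=5: r + 4k = 709.427444… → ⌈·⌉ = 710
j=6: r + 5k = 885.038555… → ⌈·⌉ = 886
j=7: r + 6k = 1060.649666… → ⌈·⌉ = 1061
j=8: r + 7k = 1236.260777… → ⌈·⌉ = 1237
j=9: r + 8k = 1411.871888… → ⌈·⌉ = 1412
j=10: r + 9k = 1587.483 → ⌈·⌉ = 1588
j=11: r + 10k = 1763.094111… → ⌈·⌉ = 1764
j=12: r + 11k = 1938.705222… → ⌈·⌉ = 1939
j=13: r + 12k = 2114.316333… → ⌈·⌉ = 2115
j=14: r + 13k = 2289.927444… → ⌈·⌉ = 2290
j=15: r + 14k = 2465.538555… → ⌈·⌉ = 2466
j=16: r + 15k = 2641.149666… → ⌈·⌉ = 2642
j=17: r + 16k = 2816.760777… → ⌈·⌉ = 2817
j=18: r + 17k = 2992.371888… → ⌈·⌉ = 2993

7, 183, 359, 534, 710, 886, 1061, 1237, 1412, 1588, 1764, 1939, 2115, 2290, 2466, 2642, 2817, 2993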